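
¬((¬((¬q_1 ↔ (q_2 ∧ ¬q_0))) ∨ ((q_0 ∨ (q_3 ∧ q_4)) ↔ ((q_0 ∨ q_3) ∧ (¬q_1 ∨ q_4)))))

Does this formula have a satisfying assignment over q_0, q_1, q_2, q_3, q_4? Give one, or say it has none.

q_0=T, q_1=T, q_2=F, q_3=T, q_4=F

  ¬((¬((¬q_1 ↔ (q_2 ∧ ¬q_0))) ∨ ((q_0 ∨ (q_3 ∧ q_4)) ↔ ((q_0 ∨ q_3) ∧ (¬q_1 ∨ q_4))))) = True
    ¬((¬q_1 ↔ (q_2 ∧ ¬q_0))) ∨ ((q_0 ∨ (q_3 ∧ q_4)) ↔ ((q_0 ∨ q_3) ∧ (¬q_1 ∨ q_4))) = False
      ¬((¬q_1 ↔ (q_2 ∧ ¬q_0))) = False
        ¬q_1 ↔ (q_2 ∧ ¬q_0) = True
          ¬q_1 = False
          q_2 ∧ ¬q_0 = False
            ¬q_0 = False
      (q_0 ∨ (q_3 ∧ q_4)) ↔ ((q_0 ∨ q_3) ∧ (¬q_1 ∨ q_4)) = False
        q_0 ∨ (q_3 ∧ q_4) = True
          q_3 ∧ q_4 = False
        (q_0 ∨ q_3) ∧ (¬q_1 ∨ q_4) = False
          q_0 ∨ q_3 = True
          ¬q_1 ∨ q_4 = False
            ¬q_1 = False
The formula evaluates to True.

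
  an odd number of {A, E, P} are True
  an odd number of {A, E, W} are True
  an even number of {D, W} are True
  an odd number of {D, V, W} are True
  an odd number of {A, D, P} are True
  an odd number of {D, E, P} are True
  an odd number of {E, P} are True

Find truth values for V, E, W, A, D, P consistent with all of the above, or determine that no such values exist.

UNSATISFIABLE

Adding constraints 2, 3, 5, 7 mod 2: every variable appears an even number of times on the left, so the left side is 0.
But the right sides sum to 1 (mod 2). 0 ≠ 1 — the system is inconsistent.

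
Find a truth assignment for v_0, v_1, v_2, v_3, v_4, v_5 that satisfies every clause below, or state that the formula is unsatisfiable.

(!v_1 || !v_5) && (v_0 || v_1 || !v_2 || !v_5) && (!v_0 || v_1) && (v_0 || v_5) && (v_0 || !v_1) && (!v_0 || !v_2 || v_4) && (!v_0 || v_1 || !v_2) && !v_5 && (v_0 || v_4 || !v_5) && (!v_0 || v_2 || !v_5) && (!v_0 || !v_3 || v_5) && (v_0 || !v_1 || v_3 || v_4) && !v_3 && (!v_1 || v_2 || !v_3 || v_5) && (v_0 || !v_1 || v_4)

v_0 = True; v_1 = True; v_2 = False; v_3 = False; v_4 = False; v_5 = False

Unit clause (!v_5) forces v_5 = False.
Unit clause (!v_3) forces v_3 = False.
In (v_0 || v_5) only v_0 is left, so v_0 = True.
In (!v_0 || v_1) only v_1 is left, so v_1 = True.
Set v_2 = False.
Set v_4 = False.
All clauses satisfied.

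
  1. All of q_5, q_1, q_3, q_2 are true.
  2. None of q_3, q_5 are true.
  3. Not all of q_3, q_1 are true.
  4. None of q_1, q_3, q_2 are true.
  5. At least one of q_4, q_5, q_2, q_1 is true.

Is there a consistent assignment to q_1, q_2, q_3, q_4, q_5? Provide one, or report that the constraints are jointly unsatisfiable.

Case q_1 = True:
  Constraint (4) is violated (q_1=T) — contradiction.
Case q_1 = False:
  Constraint (1) is violated (q_1=F) — contradiction.
Both cases fail — unsatisfiable.

Unsatisfiable — no assignment works.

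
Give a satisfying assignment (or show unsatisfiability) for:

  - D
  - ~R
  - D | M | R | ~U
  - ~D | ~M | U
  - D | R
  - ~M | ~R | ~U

R = False; U = True; M = False; D = True

Unit clause (D) forces D = True.
Unit clause (~R) forces R = False.
Set U = True.
Set M = False.
Check each clause:
  (D): D holds.
  (~R): ~R holds.
  (D | M | R | ~U): D holds.
  (~D | ~M | U): ~M holds.
  (D | R): D holds.
  (~M | ~R | ~U): ~M holds.
All clauses satisfied.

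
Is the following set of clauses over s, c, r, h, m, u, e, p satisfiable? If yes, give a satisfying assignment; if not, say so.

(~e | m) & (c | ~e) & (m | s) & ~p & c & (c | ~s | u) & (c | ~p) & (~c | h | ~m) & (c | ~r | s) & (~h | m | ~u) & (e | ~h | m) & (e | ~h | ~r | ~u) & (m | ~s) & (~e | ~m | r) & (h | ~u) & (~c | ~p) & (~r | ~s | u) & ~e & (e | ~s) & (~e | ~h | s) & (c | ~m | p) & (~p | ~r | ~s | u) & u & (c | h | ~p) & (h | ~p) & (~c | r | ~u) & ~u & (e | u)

Unsatisfiable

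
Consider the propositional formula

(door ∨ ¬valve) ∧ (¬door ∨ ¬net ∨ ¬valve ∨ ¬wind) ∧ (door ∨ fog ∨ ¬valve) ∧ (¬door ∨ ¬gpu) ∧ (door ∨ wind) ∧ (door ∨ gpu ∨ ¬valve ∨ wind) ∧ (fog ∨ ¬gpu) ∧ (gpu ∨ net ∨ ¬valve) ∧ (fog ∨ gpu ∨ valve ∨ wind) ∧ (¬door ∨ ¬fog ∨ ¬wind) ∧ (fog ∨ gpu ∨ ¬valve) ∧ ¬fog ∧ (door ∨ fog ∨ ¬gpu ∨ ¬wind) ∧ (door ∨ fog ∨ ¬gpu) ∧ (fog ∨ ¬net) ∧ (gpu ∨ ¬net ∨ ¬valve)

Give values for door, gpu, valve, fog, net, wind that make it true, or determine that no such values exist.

door = True, gpu = False, valve = False, fog = False, net = False, wind = True

Unit clause (¬fog) forces fog = False.
In (fog ∨ ¬net) only ¬net is left, so net = False.
In (fog ∨ ¬gpu) only ¬gpu is left, so gpu = False.
In (gpu ∨ net ∨ ¬valve) only ¬valve is left, so valve = False.
In (fog ∨ gpu ∨ valve ∨ wind) only wind is left, so wind = True.
Set door = True.
All clauses satisfied.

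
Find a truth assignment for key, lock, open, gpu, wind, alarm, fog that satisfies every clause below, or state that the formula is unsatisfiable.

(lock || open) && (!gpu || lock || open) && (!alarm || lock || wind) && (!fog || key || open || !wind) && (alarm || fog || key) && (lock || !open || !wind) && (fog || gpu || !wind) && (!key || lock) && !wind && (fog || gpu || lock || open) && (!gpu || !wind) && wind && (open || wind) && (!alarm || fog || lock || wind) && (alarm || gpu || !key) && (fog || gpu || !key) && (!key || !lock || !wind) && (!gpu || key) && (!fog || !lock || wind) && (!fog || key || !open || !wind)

Case wind = True:
  Clause (!wind) is falsified — contradiction.
Case wind = False:
  Clause (wind) is falsified — contradiction.
Both cases fail, so the formula is unsatisfiable.

The formula is unsatisfiable.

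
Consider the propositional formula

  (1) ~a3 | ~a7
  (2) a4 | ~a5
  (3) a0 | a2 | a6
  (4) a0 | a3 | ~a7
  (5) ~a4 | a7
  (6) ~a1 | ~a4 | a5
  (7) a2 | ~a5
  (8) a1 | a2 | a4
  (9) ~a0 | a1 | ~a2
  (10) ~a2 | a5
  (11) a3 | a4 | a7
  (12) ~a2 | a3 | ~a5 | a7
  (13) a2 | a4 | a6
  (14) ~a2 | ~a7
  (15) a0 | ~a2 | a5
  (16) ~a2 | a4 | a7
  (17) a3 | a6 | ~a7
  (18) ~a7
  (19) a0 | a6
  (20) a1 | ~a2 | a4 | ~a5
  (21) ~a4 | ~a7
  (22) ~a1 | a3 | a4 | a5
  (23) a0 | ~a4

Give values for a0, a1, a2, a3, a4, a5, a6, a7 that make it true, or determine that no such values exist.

a0 = True; a1 = True; a2 = False; a3 = True; a4 = False; a5 = False; a6 = True; a7 = False

Unit clause (~a7) forces a7 = False.
In (~a4 | a7) only ~a4 is left, so a4 = False.
In (a3 | a4 | a7) only a3 is left, so a3 = True.
In (~a2 | a4 | a7) only ~a2 is left, so a2 = False.
In (a4 | ~a5) only ~a5 is left, so a5 = False.
In (a1 | a2 | a4) only a1 is left, so a1 = True.
In (a2 | a4 | a6) only a6 is left, so a6 = True.
Set a0 = True.
All clauses satisfied.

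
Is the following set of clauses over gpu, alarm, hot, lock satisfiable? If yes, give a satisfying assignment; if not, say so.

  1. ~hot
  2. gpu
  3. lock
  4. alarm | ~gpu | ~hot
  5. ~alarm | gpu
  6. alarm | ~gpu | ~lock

Unit clause (~hot) forces hot = False.
Unit clause (gpu) forces gpu = True.
Unit clause (lock) forces lock = True.
In (alarm | ~gpu | ~lock) only alarm is left, so alarm = True.
Check each clause:
  (~hot): ~hot holds.
  (gpu): gpu holds.
  (lock): lock holds.
  (alarm | ~gpu | ~hot): alarm holds.
  (~alarm | gpu): gpu holds.
  (alarm | ~gpu | ~lock): alarm holds.
All clauses satisfied.

gpu=T; alarm=T; hot=F; lock=T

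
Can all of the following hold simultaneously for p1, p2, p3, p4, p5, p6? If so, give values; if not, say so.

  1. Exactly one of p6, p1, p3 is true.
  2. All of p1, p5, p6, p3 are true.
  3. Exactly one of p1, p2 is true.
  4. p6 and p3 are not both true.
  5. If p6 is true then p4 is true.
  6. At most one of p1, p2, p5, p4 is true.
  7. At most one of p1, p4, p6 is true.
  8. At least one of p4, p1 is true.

No satisfying assignment exists.

Case p5 = True:
  (2) forces p1 = True.
  Constraint (6) is violated (p1=T, p5=T) — contradiction.
Case p5 = False:
  Constraint (2) is violated (p5=F) — contradiction.
Both cases fail — unsatisfiable.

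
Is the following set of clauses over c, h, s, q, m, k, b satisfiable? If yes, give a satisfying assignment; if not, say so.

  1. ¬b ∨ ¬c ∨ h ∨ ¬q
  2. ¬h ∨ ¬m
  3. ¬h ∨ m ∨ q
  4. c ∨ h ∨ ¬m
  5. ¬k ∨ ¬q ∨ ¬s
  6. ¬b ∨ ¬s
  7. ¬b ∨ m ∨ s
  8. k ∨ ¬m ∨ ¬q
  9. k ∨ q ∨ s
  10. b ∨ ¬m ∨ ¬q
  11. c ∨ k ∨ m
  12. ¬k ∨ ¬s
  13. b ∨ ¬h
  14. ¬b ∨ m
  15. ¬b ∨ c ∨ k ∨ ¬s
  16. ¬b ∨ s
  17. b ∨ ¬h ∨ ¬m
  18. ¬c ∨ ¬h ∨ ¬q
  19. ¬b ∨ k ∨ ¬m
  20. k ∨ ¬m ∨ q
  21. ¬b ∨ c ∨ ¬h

Set c = True.
Try h = True:
  (¬h ∨ ¬m) forces m = False.
  (¬h ∨ m ∨ q) forces q = True.
  clause (¬c ∨ ¬h ∨ ¬q) is falsified — backtrack.
So h = False.
Set s = False.
  then (¬b ∨ s) forces b = False.
Set q = False.
  then (k ∨ q ∨ s) forces k = True.
Set m = False.
All clauses satisfied.

c = True, h = False, s = False, q = False, m = False, k = True, b = False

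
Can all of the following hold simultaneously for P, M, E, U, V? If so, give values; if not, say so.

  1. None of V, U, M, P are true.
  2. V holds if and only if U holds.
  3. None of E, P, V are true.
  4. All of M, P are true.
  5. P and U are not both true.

Unsatisfiable — no assignment works.

Case P = True:
  Constraint (1) is violated (P=T) — contradiction.
Case P = False:
  Constraint (4) is violated (P=F) — contradiction.
Both cases fail — unsatisfiable.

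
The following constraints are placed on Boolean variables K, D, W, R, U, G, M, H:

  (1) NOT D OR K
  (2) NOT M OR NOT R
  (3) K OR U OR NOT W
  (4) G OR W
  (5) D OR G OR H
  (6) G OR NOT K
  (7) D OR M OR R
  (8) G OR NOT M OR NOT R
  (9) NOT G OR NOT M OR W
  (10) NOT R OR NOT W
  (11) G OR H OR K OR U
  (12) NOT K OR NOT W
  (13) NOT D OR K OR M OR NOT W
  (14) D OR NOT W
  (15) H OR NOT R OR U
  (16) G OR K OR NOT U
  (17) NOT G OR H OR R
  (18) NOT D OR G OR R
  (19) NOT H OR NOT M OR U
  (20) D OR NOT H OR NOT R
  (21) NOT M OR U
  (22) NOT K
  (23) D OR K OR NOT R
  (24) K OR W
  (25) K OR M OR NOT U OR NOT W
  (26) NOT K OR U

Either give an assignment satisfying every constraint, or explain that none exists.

No satisfying assignment exists.

Case K = True:
  Clause (NOT K) is falsified — contradiction.
Case K = False:
  (NOT D OR K) forces D = False.
  (D OR NOT W) forces W = False.
  Clause (K OR W) is falsified — contradiction.
Both cases fail, so the formula is unsatisfiable.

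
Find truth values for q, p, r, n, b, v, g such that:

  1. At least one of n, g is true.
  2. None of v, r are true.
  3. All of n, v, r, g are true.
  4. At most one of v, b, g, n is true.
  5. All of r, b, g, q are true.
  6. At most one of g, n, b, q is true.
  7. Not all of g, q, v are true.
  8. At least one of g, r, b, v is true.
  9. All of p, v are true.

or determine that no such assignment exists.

Case r = True:
  Constraint (2) is violated (r=T) — contradiction.
Case r = False:
  Constraint (3) is violated (r=F) — contradiction.
Both cases fail — unsatisfiable.

Unsatisfiable — no assignment works.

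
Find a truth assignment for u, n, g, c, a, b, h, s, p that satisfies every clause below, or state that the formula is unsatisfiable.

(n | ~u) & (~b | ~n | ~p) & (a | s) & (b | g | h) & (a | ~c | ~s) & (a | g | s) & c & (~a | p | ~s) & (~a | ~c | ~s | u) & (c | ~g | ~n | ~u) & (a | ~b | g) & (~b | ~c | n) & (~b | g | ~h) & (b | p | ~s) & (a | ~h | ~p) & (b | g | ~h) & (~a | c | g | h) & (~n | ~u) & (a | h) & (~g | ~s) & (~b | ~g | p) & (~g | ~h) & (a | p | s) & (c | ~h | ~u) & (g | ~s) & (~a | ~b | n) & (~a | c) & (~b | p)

Unit clause (c) forces c = True.
Try u = True:
  (n | ~u) forces n = True.
  clause (~n | ~u) is falsified — backtrack.
So u = False.
Set n = True.
Set g = True.
  then (~g | ~s) forces s = False.
  then (~g | ~h) forces h = False.
  then (a | s) forces a = True.
Set b = False.
Set p = False.
All clauses satisfied.

u = False; n = True; g = True; c = True; a = True; b = False; h = False; s = False; p = False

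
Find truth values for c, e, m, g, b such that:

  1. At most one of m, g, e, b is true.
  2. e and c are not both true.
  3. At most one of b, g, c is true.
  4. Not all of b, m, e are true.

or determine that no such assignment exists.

c: False; e: False; m: False; g: False; b: True

  (1) {m, g, e, b}: 1 true — at most one ✓
  (2) e=F, c=F — not both ✓
  (3) {b, g, c}: 1 true — at most one ✓
  (4) {b, m, e}: 1/3 true — not all ✓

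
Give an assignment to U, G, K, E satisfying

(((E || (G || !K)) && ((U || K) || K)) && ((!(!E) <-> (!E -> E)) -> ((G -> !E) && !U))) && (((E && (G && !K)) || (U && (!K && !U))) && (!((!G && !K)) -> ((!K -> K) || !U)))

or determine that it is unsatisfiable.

Unsatisfiable

Case K = True: the conjunct (E && (G && !K)) || (U && (!K && !U)) becomes (E && False) || (U && False) = False.
Case K = False: the formula simplifies to (U && ((!(!E) <-> (!E -> E)) -> ((G -> !E) && !U))) && (((E && G) || (U && !U)) && (!(!G) -> !U)).
  U = True: simplifies to !((!(!E) <-> (!E -> E))) && ((E && G) && !G).
    G = True: the conjunct !G is False.
    G = False: the conjunct G is False.
  U = False: the conjunct U is False.
Both cases fail — unsatisfiable.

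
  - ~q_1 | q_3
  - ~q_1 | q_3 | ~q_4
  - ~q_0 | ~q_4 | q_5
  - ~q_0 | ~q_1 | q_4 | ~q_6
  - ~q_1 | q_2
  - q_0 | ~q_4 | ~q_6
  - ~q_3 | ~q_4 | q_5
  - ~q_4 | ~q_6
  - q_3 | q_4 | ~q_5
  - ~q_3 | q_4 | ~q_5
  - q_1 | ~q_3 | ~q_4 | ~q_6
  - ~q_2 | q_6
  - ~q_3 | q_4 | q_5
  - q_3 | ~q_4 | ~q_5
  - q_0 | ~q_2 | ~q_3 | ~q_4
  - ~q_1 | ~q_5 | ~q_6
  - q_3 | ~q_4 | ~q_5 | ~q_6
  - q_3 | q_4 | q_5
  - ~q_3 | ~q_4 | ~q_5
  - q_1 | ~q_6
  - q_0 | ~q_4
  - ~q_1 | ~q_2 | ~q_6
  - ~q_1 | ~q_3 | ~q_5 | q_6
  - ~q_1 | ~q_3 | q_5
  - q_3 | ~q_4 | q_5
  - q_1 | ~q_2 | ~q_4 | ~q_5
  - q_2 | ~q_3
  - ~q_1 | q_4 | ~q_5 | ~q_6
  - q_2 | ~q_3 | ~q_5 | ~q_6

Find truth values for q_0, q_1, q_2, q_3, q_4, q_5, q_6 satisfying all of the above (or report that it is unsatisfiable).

Unsatisfiable

Case q_1 = True:
  (~q_1 | q_3) forces q_3 = True.
  (~q_1 | q_2) forces q_2 = True.
  (~q_2 | q_6) forces q_6 = True.
  Clause (~q_1 | ~q_2 | ~q_6) is falsified — contradiction.
Case q_1 = False:
  (q_1 | ~q_6) forces q_6 = False.
  (~q_2 | q_6) forces q_2 = False.
  (q_2 | ~q_3) forces q_3 = False.
  If q_4 = True:
    (q_3 | ~q_4 | ~q_5) forces q_5 = False.
    clause (q_3 | ~q_4 | q_5) is falsified.
  If q_4 = False:
    (q_3 | q_4 | ~q_5) forces q_5 = False.
    clause (q_3 | q_4 | q_5) is falsified.
  Every sub-case reaches a contradiction.
Both cases fail, so the formula is unsatisfiable.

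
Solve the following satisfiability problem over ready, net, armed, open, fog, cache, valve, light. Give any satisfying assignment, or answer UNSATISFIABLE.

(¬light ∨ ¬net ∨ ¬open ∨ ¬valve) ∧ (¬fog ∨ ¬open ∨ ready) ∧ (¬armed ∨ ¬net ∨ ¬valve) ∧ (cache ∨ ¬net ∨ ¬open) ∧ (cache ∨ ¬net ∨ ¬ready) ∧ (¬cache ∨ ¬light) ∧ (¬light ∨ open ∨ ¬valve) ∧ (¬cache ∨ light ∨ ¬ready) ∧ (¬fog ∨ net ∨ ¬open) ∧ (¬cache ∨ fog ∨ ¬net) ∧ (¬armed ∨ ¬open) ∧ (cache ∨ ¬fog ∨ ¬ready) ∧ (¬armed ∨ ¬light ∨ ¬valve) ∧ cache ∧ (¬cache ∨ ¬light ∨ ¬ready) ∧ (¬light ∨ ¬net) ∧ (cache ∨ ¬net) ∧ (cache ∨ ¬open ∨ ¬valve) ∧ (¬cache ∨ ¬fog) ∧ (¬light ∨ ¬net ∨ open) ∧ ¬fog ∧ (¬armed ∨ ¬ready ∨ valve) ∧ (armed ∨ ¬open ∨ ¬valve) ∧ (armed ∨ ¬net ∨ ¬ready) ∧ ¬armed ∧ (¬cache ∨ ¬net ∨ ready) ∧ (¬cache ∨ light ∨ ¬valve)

ready = False, net = False, armed = False, open = False, fog = False, cache = True, valve = False, light = False

Unit clause (cache) forces cache = True.
In (¬cache ∨ ¬fog) only ¬fog is left, so fog = False.
Unit clause (¬armed) forces armed = False.
In (¬cache ∨ ¬light) only ¬light is left, so light = False.
In (¬cache ∨ light ∨ ¬ready) only ¬ready is left, so ready = False.
In (¬cache ∨ fog ∨ ¬net) only ¬net is left, so net = False.
In (¬cache ∨ light ∨ ¬valve) only ¬valve is left, so valve = False.
Set open = False.
All clauses satisfied.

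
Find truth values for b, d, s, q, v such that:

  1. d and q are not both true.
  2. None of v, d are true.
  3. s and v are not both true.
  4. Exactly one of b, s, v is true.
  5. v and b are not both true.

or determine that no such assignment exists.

b=T; d=F; s=F; q=T; v=F

  (1) d=F, q=T — not both ✓
  (2) {v, d}: 0 true — none ✓
  (3) s=F, v=F — not both ✓
  (4) {b, s, v}: 1 true — exactly one ✓
  (5) v=F, b=T — not both ✓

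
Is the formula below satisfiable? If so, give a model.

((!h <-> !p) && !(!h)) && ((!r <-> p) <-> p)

h = True, p = True, r = False

  (!h <-> !p) && !(!h) = True
    !h <-> !p = True
      !h = False
      !p = False
    !(!h) = True
      !h = False
  (!r <-> p) <-> p = True
    !r <-> p = True
      !r = True
Both conjuncts True, so the formula holds.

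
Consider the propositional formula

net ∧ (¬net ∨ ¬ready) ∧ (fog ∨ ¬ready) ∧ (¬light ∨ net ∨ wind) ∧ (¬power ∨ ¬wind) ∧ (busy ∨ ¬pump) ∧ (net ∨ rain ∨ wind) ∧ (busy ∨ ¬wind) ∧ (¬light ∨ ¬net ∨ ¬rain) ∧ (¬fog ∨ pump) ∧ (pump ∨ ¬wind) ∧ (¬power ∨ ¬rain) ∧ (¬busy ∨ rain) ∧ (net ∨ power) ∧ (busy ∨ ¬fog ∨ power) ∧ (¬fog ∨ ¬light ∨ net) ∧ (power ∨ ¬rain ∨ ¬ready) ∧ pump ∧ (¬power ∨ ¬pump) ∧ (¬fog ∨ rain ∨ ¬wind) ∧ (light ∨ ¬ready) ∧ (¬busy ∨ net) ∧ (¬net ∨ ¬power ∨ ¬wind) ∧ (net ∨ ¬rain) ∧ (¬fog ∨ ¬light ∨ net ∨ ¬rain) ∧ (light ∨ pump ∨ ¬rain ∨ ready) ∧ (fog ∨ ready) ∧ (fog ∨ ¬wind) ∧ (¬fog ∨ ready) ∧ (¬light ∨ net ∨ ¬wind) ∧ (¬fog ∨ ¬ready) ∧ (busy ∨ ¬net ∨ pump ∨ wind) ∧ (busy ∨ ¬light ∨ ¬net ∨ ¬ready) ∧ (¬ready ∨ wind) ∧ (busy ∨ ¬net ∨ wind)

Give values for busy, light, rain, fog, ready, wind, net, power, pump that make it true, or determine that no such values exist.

UNSATISFIABLE

Case fog = True:
  (net) forces net = True.
  (¬net ∨ ¬ready) forces ready = False.
  Clause (¬fog ∨ ready) is falsified — contradiction.
Case fog = False:
  (net) forces net = True.
  (¬net ∨ ¬ready) forces ready = False.
  Clause (fog ∨ ready) is falsified — contradiction.
Both cases fail, so the formula is unsatisfiable.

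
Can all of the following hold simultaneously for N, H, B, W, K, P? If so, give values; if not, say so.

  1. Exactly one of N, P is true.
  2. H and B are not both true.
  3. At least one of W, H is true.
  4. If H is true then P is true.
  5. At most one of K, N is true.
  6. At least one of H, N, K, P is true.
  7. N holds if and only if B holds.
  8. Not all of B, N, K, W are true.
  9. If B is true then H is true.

N: False; H: True; B: False; W: False; K: True; P: True

  (1) {N, P}: 1 true — exactly one ✓
  (2) H=T, B=F — not both ✓
  (3) {W, H}: 1 true — at least one ✓
  (4) H=T ⇒ P: T ✓
  (5) {K, N}: 1 true — at most one ✓
  (6) {H, N, K, P}: 3 true — at least one ✓
  (7) N=F, B=F — same ✓
  (8) {B, N, K, W}: 1/4 true — not all ✓
  (9) B=F ⇒ H: vacuous ✓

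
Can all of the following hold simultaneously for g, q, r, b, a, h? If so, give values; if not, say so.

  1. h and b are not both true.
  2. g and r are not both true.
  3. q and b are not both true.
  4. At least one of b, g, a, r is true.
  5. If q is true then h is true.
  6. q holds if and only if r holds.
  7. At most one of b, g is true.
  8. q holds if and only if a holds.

g = True, q = False, r = False, b = False, a = False, h = False

  (1) h=F, b=F — not both ✓
  (2) g=T, r=F — not both ✓
  (3) q=F, b=F — not both ✓
  (4) {b, g, a, r}: 1 true — at least one ✓
  (5) q=F ⇒ h: vacuous ✓
  (6) q=F, r=F — same ✓
  (7) {b, g}: 1 true — at most one ✓
  (8) q=F, a=F — same ✓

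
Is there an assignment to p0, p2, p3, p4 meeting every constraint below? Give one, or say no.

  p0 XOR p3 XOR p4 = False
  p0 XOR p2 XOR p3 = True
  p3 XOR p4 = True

p0=T; p2=F; p3=F; p4=T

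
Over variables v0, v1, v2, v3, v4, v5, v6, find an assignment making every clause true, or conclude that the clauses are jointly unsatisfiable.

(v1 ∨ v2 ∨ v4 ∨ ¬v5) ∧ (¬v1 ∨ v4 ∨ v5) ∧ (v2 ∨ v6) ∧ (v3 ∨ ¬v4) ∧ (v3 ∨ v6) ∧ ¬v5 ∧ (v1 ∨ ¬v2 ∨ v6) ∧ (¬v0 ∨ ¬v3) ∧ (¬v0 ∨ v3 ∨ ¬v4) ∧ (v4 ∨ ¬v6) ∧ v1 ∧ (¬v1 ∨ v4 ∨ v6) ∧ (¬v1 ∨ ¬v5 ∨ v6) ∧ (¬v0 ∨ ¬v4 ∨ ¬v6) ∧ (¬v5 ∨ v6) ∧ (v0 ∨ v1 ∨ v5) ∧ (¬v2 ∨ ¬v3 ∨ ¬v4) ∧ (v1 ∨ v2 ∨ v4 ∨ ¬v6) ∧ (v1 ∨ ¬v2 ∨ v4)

v0 = False, v1 = True, v2 = False, v3 = True, v4 = True, v5 = False, v6 = True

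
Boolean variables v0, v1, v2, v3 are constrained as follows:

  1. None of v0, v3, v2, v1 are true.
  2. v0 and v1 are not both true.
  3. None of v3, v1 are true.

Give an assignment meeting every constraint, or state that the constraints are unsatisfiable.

v0 = False, v1 = False, v2 = False, v3 = False

  (1) {v0, v3, v2, v1}: 0 true — none ✓
  (2) v0=F, v1=F — not both ✓
  (3) {v3, v1}: 0 true — none ✓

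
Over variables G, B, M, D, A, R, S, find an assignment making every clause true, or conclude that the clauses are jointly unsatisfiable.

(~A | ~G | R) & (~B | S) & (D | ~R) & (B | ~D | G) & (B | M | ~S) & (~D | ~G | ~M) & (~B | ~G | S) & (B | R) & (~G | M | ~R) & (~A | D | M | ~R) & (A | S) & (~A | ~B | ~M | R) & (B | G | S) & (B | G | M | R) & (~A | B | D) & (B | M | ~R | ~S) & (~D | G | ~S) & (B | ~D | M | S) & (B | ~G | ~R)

G = True; B = True; M = False; D = True; A = False; R = False; S = True

Set G = True.
Try B = False:
  (B | R) forces R = True.
  clause (B | ~G | ~R) is falsified — backtrack.
So B = True.
  then (~B | S) forces S = True.
Set M = False.
  then (~G | M | ~R) forces R = False.
  then (~A | ~G | R) forces A = False.
Set D = True.
All clauses satisfied.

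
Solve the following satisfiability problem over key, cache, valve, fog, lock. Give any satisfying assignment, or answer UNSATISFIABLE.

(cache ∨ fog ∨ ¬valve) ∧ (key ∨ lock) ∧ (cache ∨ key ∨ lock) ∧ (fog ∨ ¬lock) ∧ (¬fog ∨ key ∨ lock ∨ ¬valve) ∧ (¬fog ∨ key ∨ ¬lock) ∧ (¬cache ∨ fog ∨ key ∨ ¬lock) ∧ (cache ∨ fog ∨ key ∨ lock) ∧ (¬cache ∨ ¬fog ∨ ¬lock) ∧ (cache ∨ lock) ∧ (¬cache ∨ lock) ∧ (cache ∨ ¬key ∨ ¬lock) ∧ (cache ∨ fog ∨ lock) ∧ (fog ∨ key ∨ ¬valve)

Case cache = True:
  (¬cache ∨ lock) forces lock = True.
  (fog ∨ ¬lock) forces fog = True.
  Clause (¬cache ∨ ¬fog ∨ ¬lock) is falsified — contradiction.
Case cache = False:
  (cache ∨ lock) forces lock = True.
  (fog ∨ ¬lock) forces fog = True.
  (¬fog ∨ key ∨ ¬lock) forces key = True.
  Clause (cache ∨ ¬key ∨ ¬lock) is falsified — contradiction.
Both cases fail, so the formula is unsatisfiable.

No satisfying assignment exists.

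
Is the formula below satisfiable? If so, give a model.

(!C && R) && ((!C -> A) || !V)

R = True, C = False, V = False, A = False

  !C && R = True
    !C = True
  (!C -> A) || !V = True
    !C -> A = False
      !C = True
    !V = True
Both conjuncts True, so the formula holds.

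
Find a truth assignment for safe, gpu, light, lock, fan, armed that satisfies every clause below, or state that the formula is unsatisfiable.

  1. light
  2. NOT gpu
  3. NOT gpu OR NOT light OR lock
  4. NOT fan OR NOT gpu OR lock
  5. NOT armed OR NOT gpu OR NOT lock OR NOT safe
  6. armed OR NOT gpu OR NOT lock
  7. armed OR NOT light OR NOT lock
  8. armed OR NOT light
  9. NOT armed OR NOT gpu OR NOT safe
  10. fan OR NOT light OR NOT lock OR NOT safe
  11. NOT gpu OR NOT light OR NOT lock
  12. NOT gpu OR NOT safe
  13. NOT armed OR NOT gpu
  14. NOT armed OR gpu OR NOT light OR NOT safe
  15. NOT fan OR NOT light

safe = False, gpu = False, light = True, lock = False, fan = False, armed = True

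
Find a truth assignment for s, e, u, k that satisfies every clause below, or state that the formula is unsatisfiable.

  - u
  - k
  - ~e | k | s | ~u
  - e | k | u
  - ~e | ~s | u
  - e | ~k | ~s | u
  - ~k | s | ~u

s: True; e: True; u: True; k: True

Unit clause (u) forces u = True.
Unit clause (k) forces k = True.
In (~k | s | ~u) only s is left, so s = True.
Set e = True.
Check each clause:
  (u): u holds.
  (k): k holds.
  (~e | k | s | ~u): k holds.
  (e | k | u): e holds.
  (~e | ~s | u): u holds.
  (e | ~k | ~s | u): e holds.
  (~k | s | ~u): s holds.
All clauses satisfied.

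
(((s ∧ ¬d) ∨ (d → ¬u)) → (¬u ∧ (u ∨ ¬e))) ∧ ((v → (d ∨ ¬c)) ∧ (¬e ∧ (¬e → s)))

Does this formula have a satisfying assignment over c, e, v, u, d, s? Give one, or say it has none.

c: False, e: False, v: False, u: False, d: True, s: True

  ((s ∧ ¬d) ∨ (d → ¬u)) → (¬u ∧ (u ∨ ¬e)) = True
    (s ∧ ¬d) ∨ (d → ¬u) = True
      s ∧ ¬d = False
        ¬d = False
      d → ¬u = True
        ¬u = True
    ¬u ∧ (u ∨ ¬e) = True
      ¬u = True
      u ∨ ¬e = True
        ¬e = True
  (v → (d ∨ ¬c)) ∧ (¬e ∧ (¬e → s)) = True
    v → (d ∨ ¬c) = True
      d ∨ ¬c = True
        ¬c = True
    ¬e ∧ (¬e → s) = True
      ¬e = True
      ¬e → s = True
        ¬e = True
Both conjuncts True, so the formula holds.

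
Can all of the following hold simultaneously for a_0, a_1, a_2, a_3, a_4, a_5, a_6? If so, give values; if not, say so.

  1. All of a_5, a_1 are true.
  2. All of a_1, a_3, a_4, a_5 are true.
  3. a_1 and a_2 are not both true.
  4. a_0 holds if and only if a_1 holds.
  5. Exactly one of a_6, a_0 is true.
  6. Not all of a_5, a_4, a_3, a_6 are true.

a_0 = True, a_1 = True, a_2 = False, a_3 = True, a_4 = True, a_5 = True, a_6 = False

  (1) {a_5, a_1}: all 2 true ✓
  (2) {a_1, a_3, a_4, a_5}: all 4 true ✓
  (3) a_1=T, a_2=F — not both ✓
  (4) a_0=T, a_1=T — same ✓
  (5) {a_6, a_0}: 1 true — exactly one ✓
  (6) {a_5, a_4, a_3, a_6}: 3/4 true — not all ✓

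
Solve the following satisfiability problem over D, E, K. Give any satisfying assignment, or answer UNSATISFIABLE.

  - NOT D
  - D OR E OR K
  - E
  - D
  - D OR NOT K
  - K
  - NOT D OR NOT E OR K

Unsatisfiable

Case D = True:
  Clause (NOT D) is falsified — contradiction.
Case D = False:
  Clause (D) is falsified — contradiction.
Both cases fail, so the formula is unsatisfiable.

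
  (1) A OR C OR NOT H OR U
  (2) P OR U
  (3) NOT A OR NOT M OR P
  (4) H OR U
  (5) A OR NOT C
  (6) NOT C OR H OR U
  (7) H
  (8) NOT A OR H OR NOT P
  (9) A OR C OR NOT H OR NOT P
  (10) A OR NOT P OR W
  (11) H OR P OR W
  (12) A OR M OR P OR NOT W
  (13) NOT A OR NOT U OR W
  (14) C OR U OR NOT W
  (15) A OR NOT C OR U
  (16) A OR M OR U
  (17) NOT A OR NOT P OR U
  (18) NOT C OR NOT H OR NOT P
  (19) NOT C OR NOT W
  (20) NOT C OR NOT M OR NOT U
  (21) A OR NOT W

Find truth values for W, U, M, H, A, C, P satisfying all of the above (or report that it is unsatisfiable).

W = True; U = True; M = False; H = True; A = True; C = False; P = False

Unit clause (H) forces H = True.
Set W = True.
  then (NOT C OR NOT W) forces C = False.
  then (A OR NOT W) forces A = True.
  then (C OR U OR NOT W) forces U = True.
Set M = False.
Set P = False.
All clauses satisfied.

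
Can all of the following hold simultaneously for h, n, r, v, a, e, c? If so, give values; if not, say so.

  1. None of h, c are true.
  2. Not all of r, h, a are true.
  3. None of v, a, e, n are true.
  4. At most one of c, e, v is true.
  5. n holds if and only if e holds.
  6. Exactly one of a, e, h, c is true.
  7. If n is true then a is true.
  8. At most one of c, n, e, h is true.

Unsatisfiable — no assignment works.

Case h = True:
  Constraint (1) is violated (h=T) — contradiction.
Case h = False:
  (1) forces c = False.
  (3) forces v = False.
  (3) forces a = False.
  (3) forces e = False.
  Constraint (6) is violated (a=F, e=F, h=F, c=F) — contradiction.
Both cases fail — unsatisfiable.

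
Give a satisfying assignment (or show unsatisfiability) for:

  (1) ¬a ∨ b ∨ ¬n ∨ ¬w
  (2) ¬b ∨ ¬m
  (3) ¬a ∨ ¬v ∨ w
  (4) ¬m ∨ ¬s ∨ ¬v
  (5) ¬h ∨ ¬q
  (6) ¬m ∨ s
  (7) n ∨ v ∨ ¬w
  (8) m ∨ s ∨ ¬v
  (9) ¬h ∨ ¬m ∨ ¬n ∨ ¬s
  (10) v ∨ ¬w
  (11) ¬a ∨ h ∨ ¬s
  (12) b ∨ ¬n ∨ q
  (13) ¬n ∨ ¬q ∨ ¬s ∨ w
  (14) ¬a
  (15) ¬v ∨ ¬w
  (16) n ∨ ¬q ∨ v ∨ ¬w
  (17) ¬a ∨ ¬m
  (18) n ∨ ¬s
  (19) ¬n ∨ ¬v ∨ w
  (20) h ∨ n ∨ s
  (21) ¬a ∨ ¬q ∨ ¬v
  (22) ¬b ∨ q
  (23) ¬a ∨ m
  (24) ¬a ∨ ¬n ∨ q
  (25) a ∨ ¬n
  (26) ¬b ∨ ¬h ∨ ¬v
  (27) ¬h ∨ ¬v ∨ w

b=F, h=T, n=F, v=F, a=F, s=F, m=F, w=F, q=F

Unit clause (¬a) forces a = False.
In (a ∨ ¬n) only ¬n is left, so n = False.
In (n ∨ ¬s) only ¬s is left, so s = False.
In (h ∨ n ∨ s) only h is left, so h = True.
In (¬h ∨ ¬q) only ¬q is left, so q = False.
In (¬m ∨ s) only ¬m is left, so m = False.
In (m ∨ s ∨ ¬v) only ¬v is left, so v = False.
In (v ∨ ¬w) only ¬w is left, so w = False.
In (¬b ∨ q) only ¬b is left, so b = False.
All clauses satisfied.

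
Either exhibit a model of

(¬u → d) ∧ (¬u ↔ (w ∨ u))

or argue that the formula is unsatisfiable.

d = True, w = True, u = False

  ¬u → d = True
    ¬u = True
  ¬u ↔ (w ∨ u) = True
    ¬u = True
    w ∨ u = True
Both conjuncts True, so the formula holds.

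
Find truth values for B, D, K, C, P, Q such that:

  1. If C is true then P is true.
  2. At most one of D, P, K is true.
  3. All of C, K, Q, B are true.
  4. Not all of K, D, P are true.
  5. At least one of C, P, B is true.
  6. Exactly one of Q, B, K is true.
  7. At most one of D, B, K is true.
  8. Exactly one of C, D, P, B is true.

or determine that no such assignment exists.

Case B = True:
  (3) forces C = True.
  Constraint (8) is violated (C=T, B=T) — contradiction.
Case B = False:
  Constraint (3) is violated (B=F) — contradiction.
Both cases fail — unsatisfiable.

Unsatisfiable — no assignment works.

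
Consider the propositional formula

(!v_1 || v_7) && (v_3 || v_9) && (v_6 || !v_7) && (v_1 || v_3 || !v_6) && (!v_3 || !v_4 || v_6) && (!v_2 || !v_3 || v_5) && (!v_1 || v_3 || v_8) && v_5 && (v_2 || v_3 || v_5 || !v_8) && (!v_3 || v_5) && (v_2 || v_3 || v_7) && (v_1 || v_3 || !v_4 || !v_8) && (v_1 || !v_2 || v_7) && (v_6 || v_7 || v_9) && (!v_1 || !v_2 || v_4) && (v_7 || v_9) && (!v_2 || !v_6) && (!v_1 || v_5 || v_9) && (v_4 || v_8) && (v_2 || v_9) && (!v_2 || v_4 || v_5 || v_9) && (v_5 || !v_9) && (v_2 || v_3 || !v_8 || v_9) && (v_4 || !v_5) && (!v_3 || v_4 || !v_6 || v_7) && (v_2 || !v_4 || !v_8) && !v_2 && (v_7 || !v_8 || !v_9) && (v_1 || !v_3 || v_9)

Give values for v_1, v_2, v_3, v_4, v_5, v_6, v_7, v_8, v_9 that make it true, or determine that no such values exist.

v_1 = True, v_2 = False, v_3 = True, v_4 = True, v_5 = True, v_6 = True, v_7 = True, v_8 = False, v_9 = True

Unit clause (v_5) forces v_5 = True.
In (v_4 || !v_5) only v_4 is left, so v_4 = True.
Unit clause (!v_2) forces v_2 = False.
In (v_2 || v_9) only v_9 is left, so v_9 = True.
In (v_2 || !v_4 || !v_8) only !v_8 is left, so v_8 = False.
Set v_1 = True.
  then (!v_1 || v_7) forces v_7 = True.
  then (v_6 || !v_7) forces v_6 = True.
  then (!v_1 || v_3 || v_8) forces v_3 = True.
All clauses satisfied.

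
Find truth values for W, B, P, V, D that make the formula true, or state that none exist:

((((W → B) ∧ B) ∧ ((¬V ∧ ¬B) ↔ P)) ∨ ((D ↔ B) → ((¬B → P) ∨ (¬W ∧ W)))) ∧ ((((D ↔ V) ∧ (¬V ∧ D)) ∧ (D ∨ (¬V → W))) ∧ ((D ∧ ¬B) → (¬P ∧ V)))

Case D = True: the formula simplifies to ((((W → B) ∧ B) ∧ ((¬V ∧ ¬B) ↔ P)) ∨ (B → ((¬B → P) ∨ (¬W ∧ W)))) ∧ ((V ∧ ¬V) ∧ (¬B → (¬P ∧ V))).
  V = True: the conjunct ¬V is False.
  V = False: the conjunct V is False.
Case D = False: the conjunct D is False.
Both cases fail — unsatisfiable.

The formula is unsatisfiable.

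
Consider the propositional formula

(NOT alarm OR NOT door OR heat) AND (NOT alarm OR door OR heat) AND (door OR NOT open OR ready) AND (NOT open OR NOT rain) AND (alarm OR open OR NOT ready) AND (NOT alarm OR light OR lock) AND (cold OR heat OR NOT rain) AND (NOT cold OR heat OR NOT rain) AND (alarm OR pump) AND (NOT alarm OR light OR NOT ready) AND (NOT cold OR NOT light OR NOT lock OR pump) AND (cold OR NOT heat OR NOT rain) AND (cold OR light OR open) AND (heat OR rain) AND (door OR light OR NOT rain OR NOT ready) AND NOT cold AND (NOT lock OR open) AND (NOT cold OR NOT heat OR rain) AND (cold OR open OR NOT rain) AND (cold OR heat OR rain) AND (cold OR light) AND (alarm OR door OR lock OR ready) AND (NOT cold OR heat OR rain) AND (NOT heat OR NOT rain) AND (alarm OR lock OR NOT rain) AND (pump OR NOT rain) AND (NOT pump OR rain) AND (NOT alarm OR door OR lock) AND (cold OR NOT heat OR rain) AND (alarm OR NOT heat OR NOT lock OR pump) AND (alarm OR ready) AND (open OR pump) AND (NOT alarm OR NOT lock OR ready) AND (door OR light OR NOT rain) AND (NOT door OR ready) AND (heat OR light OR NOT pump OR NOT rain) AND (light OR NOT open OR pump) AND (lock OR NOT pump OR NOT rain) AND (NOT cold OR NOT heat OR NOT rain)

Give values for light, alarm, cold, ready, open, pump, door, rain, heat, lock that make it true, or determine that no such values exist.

Unsatisfiable — no assignment works.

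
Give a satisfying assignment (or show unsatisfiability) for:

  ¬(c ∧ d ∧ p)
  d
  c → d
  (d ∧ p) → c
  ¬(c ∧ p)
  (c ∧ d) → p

Unit clause (d) forces d = True.
Try c = True:
  (¬c ∨ ¬d ∨ p) forces p = True.
  clause (¬c ∨ ¬p) is falsified — backtrack.
So c = False.
  then (c ∨ ¬d ∨ ¬p) forces p = False.
All clauses satisfied.

c = False; d = True; p = False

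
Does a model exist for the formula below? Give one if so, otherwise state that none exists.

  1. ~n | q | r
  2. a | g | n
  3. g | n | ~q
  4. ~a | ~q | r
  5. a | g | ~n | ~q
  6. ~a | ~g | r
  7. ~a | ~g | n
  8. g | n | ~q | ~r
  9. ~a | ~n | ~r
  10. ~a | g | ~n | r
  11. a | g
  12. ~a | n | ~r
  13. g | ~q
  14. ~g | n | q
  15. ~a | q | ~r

Set a = False.
  then (a | g) forces g = True.
Set r = False.
Try q = False:
  (~n | q | r) forces n = False.
  clause (~g | n | q) is falsified — backtrack.
So q = True.
Set n = True.
All clauses satisfied.

a: False, g: True, r: False, q: True, n: True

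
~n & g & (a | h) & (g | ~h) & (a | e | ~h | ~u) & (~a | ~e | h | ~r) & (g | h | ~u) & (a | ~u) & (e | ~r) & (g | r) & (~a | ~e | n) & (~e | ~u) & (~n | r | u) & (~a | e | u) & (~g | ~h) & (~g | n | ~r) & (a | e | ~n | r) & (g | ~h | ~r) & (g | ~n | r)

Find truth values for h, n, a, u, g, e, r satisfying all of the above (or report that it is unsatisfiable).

h = False, n = False, a = True, u = True, g = True, e = False, r = False

Unit clause (~n) forces n = False.
Unit clause (g) forces g = True.
In (~g | ~h) only ~h is left, so h = False.
In (~g | n | ~r) only ~r is left, so r = False.
In (a | h) only a is left, so a = True.
In (~a | ~e | n) only ~e is left, so e = False.
In (~a | e | u) only u is left, so u = True.
All clauses satisfied.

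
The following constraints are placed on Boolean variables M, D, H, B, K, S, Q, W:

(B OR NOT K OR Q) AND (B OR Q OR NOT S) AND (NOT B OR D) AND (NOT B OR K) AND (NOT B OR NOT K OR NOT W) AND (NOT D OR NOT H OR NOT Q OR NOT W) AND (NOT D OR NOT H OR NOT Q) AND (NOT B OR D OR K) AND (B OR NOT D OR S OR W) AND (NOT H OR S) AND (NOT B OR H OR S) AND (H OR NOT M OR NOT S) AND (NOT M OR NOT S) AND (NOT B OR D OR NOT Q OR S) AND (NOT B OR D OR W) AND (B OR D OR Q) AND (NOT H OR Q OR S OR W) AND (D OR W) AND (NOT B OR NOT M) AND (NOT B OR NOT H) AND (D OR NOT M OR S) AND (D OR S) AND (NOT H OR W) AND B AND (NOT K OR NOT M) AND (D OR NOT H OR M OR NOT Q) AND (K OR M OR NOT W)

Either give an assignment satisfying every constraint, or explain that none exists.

Unit clause (B) forces B = True.
In (NOT B OR D) only D is left, so D = True.
In (NOT B OR K) only K is left, so K = True.
In (NOT B OR NOT K OR NOT W) only NOT W is left, so W = False.
In (NOT B OR NOT M) only NOT M is left, so M = False.
In (NOT B OR NOT H) only NOT H is left, so H = False.
In (NOT B OR H OR S) only S is left, so S = True.
Set Q = False.
All clauses satisfied.

M: False, D: True, H: False, B: True, K: True, S: True, Q: False, W: False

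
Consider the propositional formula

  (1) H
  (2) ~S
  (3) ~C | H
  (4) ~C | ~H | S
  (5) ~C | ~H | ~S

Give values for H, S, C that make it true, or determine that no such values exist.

Unit clause (H) forces H = True.
Unit clause (~S) forces S = False.
In (~C | ~H | S) only ~C is left, so C = False.
All clauses satisfied.

H=T; S=F; C=F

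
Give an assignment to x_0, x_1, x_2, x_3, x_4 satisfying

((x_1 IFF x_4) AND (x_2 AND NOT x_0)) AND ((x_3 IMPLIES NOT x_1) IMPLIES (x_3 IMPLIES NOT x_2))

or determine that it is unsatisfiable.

x_0: False, x_1: True, x_2: True, x_3: False, x_4: True

  (x_1 IFF x_4) AND (x_2 AND NOT x_0) = True
    x_1 IFF x_4 = True
    x_2 AND NOT x_0 = True
      NOT x_0 = True
  (x_3 IMPLIES NOT x_1) IMPLIES (x_3 IMPLIES NOT x_2) = True
    x_3 IMPLIES NOT x_1 = True
      NOT x_1 = False
    x_3 IMPLIES NOT x_2 = True
      NOT x_2 = False
Both conjuncts True, so the formula holds.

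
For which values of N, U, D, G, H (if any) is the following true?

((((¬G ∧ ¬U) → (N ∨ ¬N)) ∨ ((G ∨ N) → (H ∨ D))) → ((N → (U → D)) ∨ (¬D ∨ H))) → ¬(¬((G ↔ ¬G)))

No satisfying assignment exists.

Case D = True: the formula simplifies to ¬(¬((G ↔ ¬G))).
  G = True: this becomes ¬(¬False) = False.
  G = False: this becomes ¬(¬False) = False.
Case D = False: the formula simplifies to ¬(¬((G ↔ ¬G))).
  G = True: this becomes ¬(¬False) = False.
  G = False: this becomes ¬(¬False) = False.
Both cases fail — unsatisfiable.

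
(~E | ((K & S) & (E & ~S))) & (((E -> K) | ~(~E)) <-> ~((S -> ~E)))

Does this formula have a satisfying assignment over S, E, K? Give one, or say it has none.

Unsatisfiable — no assignment works.

Case E = True: the formula simplifies to ((K & S) & ~S) & ~(~S).
  S = True: the conjunct ~S is False.
  S = False: the conjunct S is False.
Case E = False: the conjunct ((E -> K) | ~(~E)) <-> ~((S -> ~E)) becomes (True | False) <-> ~True = False.
Both cases fail — unsatisfiable.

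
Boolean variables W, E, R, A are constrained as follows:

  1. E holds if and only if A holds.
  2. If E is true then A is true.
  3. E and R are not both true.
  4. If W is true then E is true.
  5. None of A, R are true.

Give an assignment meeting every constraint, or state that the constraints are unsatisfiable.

W = False, E = False, R = False, A = False

  (1) E=F, A=F — same ✓
  (2) E=F ⇒ A: vacuous ✓
  (3) E=F, R=F — not both ✓
  (4) W=F ⇒ E: vacuous ✓
  (5) {A, R}: 0 true — none ✓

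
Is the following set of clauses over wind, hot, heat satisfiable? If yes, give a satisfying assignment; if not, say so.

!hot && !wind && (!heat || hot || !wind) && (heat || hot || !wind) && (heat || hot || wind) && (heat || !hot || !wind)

Unit clause (!hot) forces hot = False.
Unit clause (!wind) forces wind = False.
In (heat || hot || wind) only heat is left, so heat = True.
Check each clause:
  (!hot): !hot holds.
  (!wind): !wind holds.
  (!heat || hot || !wind): !wind holds.
  (heat || hot || !wind): heat holds.
  (heat || hot || wind): heat holds.
  (heat || !hot || !wind): heat holds.
All clauses satisfied.

wind: False; hot: False; heat: True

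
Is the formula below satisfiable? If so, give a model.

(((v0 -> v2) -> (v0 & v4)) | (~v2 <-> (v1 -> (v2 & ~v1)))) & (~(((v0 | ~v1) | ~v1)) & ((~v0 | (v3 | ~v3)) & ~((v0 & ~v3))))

v0: False; v1: True; v2: True; v3: False; v4: True

  ((v0 -> v2) -> (v0 & v4)) | (~v2 <-> (v1 -> (v2 & ~v1))) = True
    (v0 -> v2) -> (v0 & v4) = False
      v0 -> v2 = True
      v0 & v4 = False
    ~v2 <-> (v1 -> (v2 & ~v1)) = True
      ~v2 = False
      v1 -> (v2 & ~v1) = False
        v2 & ~v1 = False
          ~v1 = False
  ~(((v0 | ~v1) | ~v1)) & ((~v0 | (v3 | ~v3)) & ~((v0 & ~v3))) = True
    ~(((v0 | ~v1) | ~v1)) = True
      (v0 | ~v1) | ~v1 = False
        v0 | ~v1 = False
          ~v1 = False
        ~v1 = False
    (~v0 | (v3 | ~v3)) & ~((v0 & ~v3)) = True
      ~v0 | (v3 | ~v3) = True
        ~v0 = True
        v3 | ~v3 = True
          ~v3 = True
      ~((v0 & ~v3)) = True
        v0 & ~v3 = False
          ~v3 = True
Both conjuncts True, so the formula holds.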